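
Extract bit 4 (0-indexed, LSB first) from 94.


0b1011110, position 4 = 1

1


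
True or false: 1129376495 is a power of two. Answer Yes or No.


0b1000011010100001110101011101111. Multiple bits set => No

No


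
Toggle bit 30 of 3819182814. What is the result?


3819182814 ^ (1 << 30) = 3819182814 ^ 1073741824 = 2745440990

2745440990


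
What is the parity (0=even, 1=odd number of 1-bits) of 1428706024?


0b1010101001010000101001011101000 has 13 ones => parity 1

1


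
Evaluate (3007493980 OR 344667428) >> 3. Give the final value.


Step 1: 3007493980 | 344667428 = 3083581308
Step 2: 3083581308 >> 3 = 385447663

385447663


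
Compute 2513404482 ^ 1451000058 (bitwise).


0b10010101110011111000001001000010 ^ 0b1010110011111001000000011111010 = 0b11000011101100110000001010111000 = 3283288760

3283288760


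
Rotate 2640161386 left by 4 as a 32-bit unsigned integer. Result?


Rotate 0b10011101010111011010101001101010 left by 4 (32-bit) = 0b11010101110110101010011010101001 = 3587876521

3587876521


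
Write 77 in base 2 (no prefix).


77 = 1001101 in binary

1001101


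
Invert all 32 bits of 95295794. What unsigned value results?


95295794 ^ 4294967295 = 4199671501

4199671501


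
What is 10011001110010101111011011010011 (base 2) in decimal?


10011001110010101111011011010011 in decimal = 2580215507

2580215507


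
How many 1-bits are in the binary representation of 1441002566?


0b1010101111000111111010001000110 has 17 set bits

17


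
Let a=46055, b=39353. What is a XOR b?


46055 ^ 39353 = 10846

10846


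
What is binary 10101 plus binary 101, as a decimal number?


10101 + 101 = 11010 = 26

26


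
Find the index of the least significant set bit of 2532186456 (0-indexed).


0b10010110111011100001100101011000. Lowest set bit at position 3

3


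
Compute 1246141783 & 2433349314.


0b1001010010001101001110101010111 & 0b10010001000010011111011011000010 = 0b1001010001000010 = 37954

37954


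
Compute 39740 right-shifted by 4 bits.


0b1001101100111100 >> 4 = 0b100110110011 = 2483

2483


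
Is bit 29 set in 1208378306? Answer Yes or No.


0b1001000000001100110001111000010, bit 29 = 0. No

No


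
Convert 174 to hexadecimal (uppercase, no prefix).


174 = AE hex

AE


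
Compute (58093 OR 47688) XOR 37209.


Step 1: 58093 | 47688 = 64237
Step 2: 64237 ^ 37209 = 27572

27572


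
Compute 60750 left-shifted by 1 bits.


0b1110110101001110 << 1 = 0b11101101010011100 = 121500

121500


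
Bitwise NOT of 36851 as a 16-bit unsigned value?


~0b1000111111110011 = 0b111000000001100 = 28684 (16-bit unsigned)

28684


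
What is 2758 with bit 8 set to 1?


2758 | (1 << 8) = 2758 | 256 = 3014

3014


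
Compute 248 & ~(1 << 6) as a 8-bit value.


248 & ~(1 << 6) = 184

184


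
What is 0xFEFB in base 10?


FEFB hex = 65275 decimal

65275


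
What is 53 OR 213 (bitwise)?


0b110101 | 0b11010101 = 0b11110101 = 245

245


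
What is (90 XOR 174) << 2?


Step 1: 90 ^ 174 = 244
Step 2: 244 << 2 = 976

976


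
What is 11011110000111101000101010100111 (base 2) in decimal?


11011110000111101000101010100111 in decimal = 3726543527

3726543527


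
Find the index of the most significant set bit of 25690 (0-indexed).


0b110010001011010. Highest set bit at position 14

14


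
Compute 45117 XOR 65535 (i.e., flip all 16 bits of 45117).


45117 ^ 65535 = 20418

20418


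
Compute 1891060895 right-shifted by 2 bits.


0b1110000101101110100110010011111 >> 2 = 0b11100001011011101001100100111 = 472765223

472765223


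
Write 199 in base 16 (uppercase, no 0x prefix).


199 = C7 hex

C7


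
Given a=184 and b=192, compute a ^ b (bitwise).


184 ^ 192 = 120

120


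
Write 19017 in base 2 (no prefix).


19017 = 100101001001001 in binary

100101001001001


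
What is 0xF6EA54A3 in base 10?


F6EA54A3 hex = 4142552227 decimal

4142552227


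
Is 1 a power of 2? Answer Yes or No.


0b1. Only one bit set => Yes

Yes


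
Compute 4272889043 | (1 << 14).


4272889043 | (1 << 14) = 4272889043 | 16384 = 4272905427

4272905427


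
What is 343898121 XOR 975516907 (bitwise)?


0b10100011111110111100000001001 ^ 0b111010001001010011010011101011 = 0b101110010110100100110011100010 = 777669858

777669858


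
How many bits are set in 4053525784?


0b11110001100110111110010100011000 has 17 set bits

17


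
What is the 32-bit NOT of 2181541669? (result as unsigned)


~0b10000010000001111010111100100101 = 0b1111101111110000101000011011010 = 2113425626 (32-bit unsigned)

2113425626


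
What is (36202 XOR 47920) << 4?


Step 1: 36202 ^ 47920 = 13914
Step 2: 13914 << 4 = 222624

222624


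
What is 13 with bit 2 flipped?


13 ^ (1 << 2) = 13 ^ 4 = 9

9


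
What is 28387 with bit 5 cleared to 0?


28387 & ~(1 << 5) = 28355

28355


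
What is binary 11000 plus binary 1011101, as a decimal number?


11000 + 1011101 = 1110101 = 117

117


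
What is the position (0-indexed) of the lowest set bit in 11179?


0b10101110101011. Lowest set bit at position 0

0


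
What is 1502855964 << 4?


0b1011001100100111100001100011100 << 4 = 0b10110011001001111000011000111000000 = 24045695424

24045695424


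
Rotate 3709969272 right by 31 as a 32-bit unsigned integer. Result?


Rotate 0b11011101001000011010001101111000 right by 31 (32-bit) = 0b10111010010000110100011011110001 = 3124971249

3124971249


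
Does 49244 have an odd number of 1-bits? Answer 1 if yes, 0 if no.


0b1100000001011100 has 6 ones => parity 0

0


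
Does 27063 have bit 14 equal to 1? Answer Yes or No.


0b110100110110111, bit 14 = 1. Yes

Yes


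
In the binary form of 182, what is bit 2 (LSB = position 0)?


0b10110110, position 2 = 1

1


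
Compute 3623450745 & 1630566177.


0b11010111111110010111100001111001 & 0b1100001001100000111011100100001 = 0b1000001001100000111000000100001 = 1093693473

1093693473


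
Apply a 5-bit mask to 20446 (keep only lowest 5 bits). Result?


20446 & 31 = 30

30


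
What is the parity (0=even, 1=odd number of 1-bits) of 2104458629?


0b1111101011011110111110110000101 has 21 ones => parity 1

1


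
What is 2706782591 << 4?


0b10100001010101100011100101111111 << 4 = 0b101000010101011000111001011111110000 = 43308521456

43308521456


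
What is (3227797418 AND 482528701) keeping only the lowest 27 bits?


Step 1: 3227797418 & 482528701 = 4212136
Step 2: 4212136 & 134217727 = 4212136

4212136


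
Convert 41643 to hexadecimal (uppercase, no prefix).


41643 = A2AB hex

A2AB


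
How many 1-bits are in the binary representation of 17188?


0b100001100100100 has 5 set bits

5


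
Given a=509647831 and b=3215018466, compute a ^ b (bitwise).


509647831 ^ 3215018466 = 2713834037

2713834037


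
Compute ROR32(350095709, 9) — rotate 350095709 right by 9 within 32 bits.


Rotate 0b10100110111100000100101011101 right by 9 (32-bit) = 0b10101110100010100110111100000100 = 2928307972

2928307972


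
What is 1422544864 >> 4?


0b1010100110010100100111111100000 >> 4 = 0b101010011001010010011111110 = 88909054

88909054


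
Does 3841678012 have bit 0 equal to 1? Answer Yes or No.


0b11100100111110110101101010111100, bit 0 = 0. No

No


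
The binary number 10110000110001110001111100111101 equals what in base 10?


10110000110001110001111100111101 in decimal = 2965839677

2965839677


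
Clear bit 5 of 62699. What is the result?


62699 & ~(1 << 5) = 62667

62667


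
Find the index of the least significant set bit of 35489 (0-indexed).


0b1000101010100001. Lowest set bit at position 0

0


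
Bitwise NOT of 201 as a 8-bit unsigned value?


~0b11001001 = 0b110110 = 54 (8-bit unsigned)

54


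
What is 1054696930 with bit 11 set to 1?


1054696930 | (1 << 11) = 1054696930 | 2048 = 1054698978

1054698978


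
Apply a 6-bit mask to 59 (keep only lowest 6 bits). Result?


59 & 63 = 59

59


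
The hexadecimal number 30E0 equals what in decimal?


30E0 hex = 12512 decimal

12512


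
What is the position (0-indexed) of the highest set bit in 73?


0b1001001. Highest set bit at position 6

6


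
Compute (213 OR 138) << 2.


Step 1: 213 | 138 = 223
Step 2: 223 << 2 = 892

892


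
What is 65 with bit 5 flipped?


65 ^ (1 << 5) = 65 ^ 32 = 97

97


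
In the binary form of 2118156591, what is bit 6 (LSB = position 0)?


0b1111110010000001000000100101111, position 6 = 0

0


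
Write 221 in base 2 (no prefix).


221 = 11011101 in binary

11011101


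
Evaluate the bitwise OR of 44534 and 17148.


0b1010110111110110 | 0b100001011111100 = 0b1110111111111110 = 61438

61438


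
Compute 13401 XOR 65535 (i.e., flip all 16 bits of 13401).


13401 ^ 65535 = 52134

52134


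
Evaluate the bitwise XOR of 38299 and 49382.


0b1001010110011011 ^ 0b1100000011100110 = 0b101010101111101 = 21885

21885


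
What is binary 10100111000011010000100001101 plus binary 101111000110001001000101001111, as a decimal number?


10100111000011010000100001101 + 101111000110001001000101001111 = 1000011111110100011001001011100 = 1140470364

1140470364


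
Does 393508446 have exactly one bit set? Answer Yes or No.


0b10111011101000111011001011110. Multiple bits set => No

No


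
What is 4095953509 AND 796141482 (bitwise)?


0b11110100001000110100101001100101 & 0b101111011101000010011110101010 = 0b100100001000000000001000100000 = 606077472

606077472


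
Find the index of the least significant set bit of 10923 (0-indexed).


0b10101010101011. Lowest set bit at position 0

0


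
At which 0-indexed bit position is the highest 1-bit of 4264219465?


0b11111110001010101101001101001001. Highest set bit at position 31

31


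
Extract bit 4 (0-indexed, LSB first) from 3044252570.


0b10110101011100111001101110011010, position 4 = 1

1


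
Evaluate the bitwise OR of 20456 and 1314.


0b100111111101000 | 0b10100100010 = 0b100111111101010 = 20458

20458


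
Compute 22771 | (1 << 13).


22771 | (1 << 13) = 22771 | 8192 = 30963

30963


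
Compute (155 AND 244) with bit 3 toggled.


Step 1: 155 & 244 = 144
Step 2: 144 ^ (1 << 3) = 144 ^ 8 = 152

152


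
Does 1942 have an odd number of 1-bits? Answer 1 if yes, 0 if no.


0b11110010110 has 7 ones => parity 1

1


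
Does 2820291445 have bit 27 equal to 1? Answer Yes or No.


0b10101000000110100011101101110101, bit 27 = 1. Yes

Yes


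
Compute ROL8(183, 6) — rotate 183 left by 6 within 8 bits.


Rotate 0b10110111 left by 6 (8-bit) = 0b11101101 = 237

237


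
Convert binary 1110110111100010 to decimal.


1110110111100010 in decimal = 60898

60898


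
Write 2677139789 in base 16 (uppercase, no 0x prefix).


2677139789 = 9F91E94D hex

9F91E94D


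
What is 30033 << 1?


0b111010101010001 << 1 = 0b1110101010100010 = 60066

60066


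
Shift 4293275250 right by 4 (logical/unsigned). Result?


0b11111111111001100010111001110010 >> 4 = 0b1111111111100110001011100111 = 268329703

268329703


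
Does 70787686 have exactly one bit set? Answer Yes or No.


0b100001110000010001001100110. Multiple bits set => No

No


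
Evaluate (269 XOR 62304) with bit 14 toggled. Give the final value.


Step 1: 269 ^ 62304 = 62061
Step 2: 62061 ^ (1 << 14) = 62061 ^ 16384 = 45677

45677


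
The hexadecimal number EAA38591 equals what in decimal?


EAA38591 hex = 3936585105 decimal

3936585105


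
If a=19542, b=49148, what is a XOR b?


19542 ^ 49148 = 62378

62378


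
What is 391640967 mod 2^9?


391640967 & 511 = 391

391


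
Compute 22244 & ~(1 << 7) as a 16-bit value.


22244 & ~(1 << 7) = 22116

22116


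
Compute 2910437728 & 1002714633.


0b10101101011110011100000101100000 & 0b111011110001000011011000001001 = 0b101001010000000000000000000000 = 692060160

692060160


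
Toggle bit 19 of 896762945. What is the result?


896762945 ^ (1 << 19) = 896762945 ^ 524288 = 897287233

897287233


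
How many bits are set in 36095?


0b1000110011111111 has 11 set bits

11


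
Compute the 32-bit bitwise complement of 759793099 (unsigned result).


~0b101101010010011000010111001011 = 0b11010010101101100111101000110100 = 3535174196 (32-bit unsigned)

3535174196


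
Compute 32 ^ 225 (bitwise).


0b100000 ^ 0b11100001 = 0b11000001 = 193

193


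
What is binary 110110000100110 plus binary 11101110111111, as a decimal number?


110110000100110 + 11101110111111 = 1010011111100101 = 42981

42981


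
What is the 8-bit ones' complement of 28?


28 ^ 255 = 227

227


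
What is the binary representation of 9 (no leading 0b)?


9 = 1001 in binary

1001


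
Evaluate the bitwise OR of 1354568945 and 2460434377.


0b1010000101111010001010011110001 | 0b10010010101001110011111111001001 = 0b11010010101111110011111111111001 = 3535749113

3535749113


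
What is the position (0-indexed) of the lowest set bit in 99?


0b1100011. Lowest set bit at position 0

0


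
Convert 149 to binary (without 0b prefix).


149 = 10010101 in binary

10010101


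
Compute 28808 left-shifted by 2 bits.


0b111000010001000 << 2 = 0b11100001000100000 = 115232

115232


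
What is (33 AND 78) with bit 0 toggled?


Step 1: 33 & 78 = 0
Step 2: 0 ^ (1 << 0) = 0 ^ 1 = 1

1


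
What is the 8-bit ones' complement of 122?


122 ^ 255 = 133

133


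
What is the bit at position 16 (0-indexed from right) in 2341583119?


0b10001011100100011011100100001111, position 16 = 1

1


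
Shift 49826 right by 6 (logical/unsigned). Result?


0b1100001010100010 >> 6 = 0b1100001010 = 778

778


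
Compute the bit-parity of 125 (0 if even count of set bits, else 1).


0b1111101 has 6 ones => parity 0

0


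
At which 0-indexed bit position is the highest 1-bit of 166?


0b10100110. Highest set bit at position 7

7


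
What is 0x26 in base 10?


26 hex = 38 decimal

38


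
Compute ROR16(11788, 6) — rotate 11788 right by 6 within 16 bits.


Rotate 0b10111000001100 right by 6 (16-bit) = 0b11000010111000 = 12472

12472


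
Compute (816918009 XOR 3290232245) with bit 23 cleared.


Step 1: 816918009 ^ 3290232245 = 4105033804
Step 2: 4105033804 & ~(1 << 23) = 4096645196

4096645196


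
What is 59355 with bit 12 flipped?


59355 ^ (1 << 12) = 59355 ^ 4096 = 63451

63451


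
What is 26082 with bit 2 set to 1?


26082 | (1 << 2) = 26082 | 4 = 26086

26086


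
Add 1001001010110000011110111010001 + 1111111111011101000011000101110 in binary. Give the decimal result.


1001001010110000011110111010001 + 1111111111011101000011000101110 = 11001001010001101100001111111111 = 3376858111

3376858111


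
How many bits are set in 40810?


0b1001111101101010 has 10 set bits

10


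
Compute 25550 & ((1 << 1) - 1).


25550 & 1 = 0

0


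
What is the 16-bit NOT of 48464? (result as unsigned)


~0b1011110101010000 = 0b100001010101111 = 17071 (16-bit unsigned)

17071


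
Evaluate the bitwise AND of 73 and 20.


0b1001001 & 0b10100 = 0b0 = 0

0


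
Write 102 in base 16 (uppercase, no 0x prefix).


102 = 66 hex

66


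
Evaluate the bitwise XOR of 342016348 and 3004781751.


0b10100011000101100000101011100 ^ 0b10110011000110010101010010110111 = 0b10100111011110111001010111101011 = 2809894379

2809894379


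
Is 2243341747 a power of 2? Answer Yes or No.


0b10000101101101101010110110110011. Multiple bits set => No

No


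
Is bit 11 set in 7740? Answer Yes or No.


0b1111000111100, bit 11 = 1. Yes

Yes


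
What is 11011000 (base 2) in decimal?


11011000 in decimal = 216

216


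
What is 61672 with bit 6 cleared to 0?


61672 & ~(1 << 6) = 61608

61608


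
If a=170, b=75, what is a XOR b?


170 ^ 75 = 225

225


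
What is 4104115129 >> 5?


0b11110100100111111101001110111001 >> 5 = 0b111101001001111111010011101 = 128253597

128253597


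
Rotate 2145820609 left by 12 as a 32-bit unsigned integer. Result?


Rotate 0b1111111111001101001111111000001 left by 12 (32-bit) = 0b1101001111111000001011111111110 = 1778128894

1778128894


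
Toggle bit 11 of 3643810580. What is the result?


3643810580 ^ (1 << 11) = 3643810580 ^ 2048 = 3643812628

3643812628


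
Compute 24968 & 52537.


0b110000110001000 & 0b1100110100111001 = 0b100000100001000 = 16648

16648


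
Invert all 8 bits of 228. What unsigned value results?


228 ^ 255 = 27

27


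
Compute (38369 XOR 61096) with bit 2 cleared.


Step 1: 38369 ^ 61096 = 31561
Step 2: 31561 & ~(1 << 2) = 31561

31561


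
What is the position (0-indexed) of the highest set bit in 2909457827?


0b10101101011010101100110110100011. Highest set bit at position 31

31


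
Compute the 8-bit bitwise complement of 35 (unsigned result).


~0b100011 = 0b11011100 = 220 (8-bit unsigned)

220


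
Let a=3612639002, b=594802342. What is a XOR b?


3612639002 ^ 594802342 = 4096231868

4096231868


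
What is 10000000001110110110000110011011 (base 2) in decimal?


10000000001110110110000110011011 in decimal = 2151375259

2151375259


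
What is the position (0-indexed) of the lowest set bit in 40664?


0b1001111011011000. Lowest set bit at position 3

3


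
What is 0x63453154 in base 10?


63453154 hex = 1665478996 decimal

1665478996


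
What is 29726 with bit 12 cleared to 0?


29726 & ~(1 << 12) = 25630

25630


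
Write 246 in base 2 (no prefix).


246 = 11110110 in binary

11110110


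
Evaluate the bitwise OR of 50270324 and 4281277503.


0b10111111110001000001110100 | 0b11111111001011110001110000111111 = 0b11111111111111110001110001111111 = 4294909055

4294909055


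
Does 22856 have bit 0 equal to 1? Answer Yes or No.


0b101100101001000, bit 0 = 0. No

No


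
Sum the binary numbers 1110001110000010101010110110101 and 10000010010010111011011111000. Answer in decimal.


1110001110000010101010110110101 + 10000010010010111011011111000 = 10000010000010101100110010101101 = 2181745837

2181745837


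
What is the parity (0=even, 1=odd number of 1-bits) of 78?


0b1001110 has 4 ones => parity 0

0


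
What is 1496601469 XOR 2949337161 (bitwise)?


0b1011001001101000101001101111101 ^ 0b10101111110010110101000001001001 = 0b11110110111111110000001100110100 = 4143907636

4143907636


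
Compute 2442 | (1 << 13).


2442 | (1 << 13) = 2442 | 8192 = 10634

10634


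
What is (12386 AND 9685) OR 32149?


Step 1: 12386 & 9685 = 8256
Step 2: 8256 | 32149 = 32213

32213


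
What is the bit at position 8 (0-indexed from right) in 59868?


0b1110100111011100, position 8 = 1

1


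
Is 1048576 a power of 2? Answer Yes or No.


0b100000000000000000000. Only one bit set => Yes

Yes


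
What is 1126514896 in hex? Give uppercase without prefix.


1126514896 = 432540D0 hex

432540D0


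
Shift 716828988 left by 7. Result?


0b101010101110011111000100111100 << 7 = 0b1010101011100111110001001111000000000 = 91754110464

91754110464


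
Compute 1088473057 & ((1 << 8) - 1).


1088473057 & 255 = 225

225


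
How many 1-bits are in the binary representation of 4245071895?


0b11111101000001101010100000010111 has 16 set bits

16


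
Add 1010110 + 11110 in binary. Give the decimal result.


1010110 + 11110 = 1110100 = 116

116


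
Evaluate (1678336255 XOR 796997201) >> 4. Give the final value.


Step 1: 1678336255 ^ 796997201 = 1267226286
Step 2: 1267226286 >> 4 = 79201642

79201642


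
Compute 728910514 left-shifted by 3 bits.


0b101011011100100100101010110010 << 3 = 0b101011011100100100101010110010000 = 5831284112

5831284112


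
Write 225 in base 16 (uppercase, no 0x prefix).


225 = E1 hex

E1


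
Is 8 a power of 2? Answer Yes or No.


0b1000. Only one bit set => Yes

Yes


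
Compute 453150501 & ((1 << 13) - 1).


453150501 & 8191 = 1829

1829


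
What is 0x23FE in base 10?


23FE hex = 9214 decimal

9214


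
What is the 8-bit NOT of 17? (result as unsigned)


~0b10001 = 0b11101110 = 238 (8-bit unsigned)

238


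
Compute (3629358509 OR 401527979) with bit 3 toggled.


Step 1: 3629358509 | 401527979 = 3758087599
Step 2: 3758087599 ^ (1 << 3) = 3758087599 ^ 8 = 3758087591

3758087591


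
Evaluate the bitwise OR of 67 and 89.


0b1000011 | 0b1011001 = 0b1011011 = 91

91


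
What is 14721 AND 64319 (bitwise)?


0b11100110000001 & 0b1111101100111111 = 0b11100100000001 = 14593

14593


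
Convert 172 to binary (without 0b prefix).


172 = 10101100 in binary

10101100


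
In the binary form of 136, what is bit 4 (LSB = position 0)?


0b10001000, position 4 = 0

0


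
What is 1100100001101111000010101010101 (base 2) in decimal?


1100100001101111000010101010101 in decimal = 1681360213

1681360213


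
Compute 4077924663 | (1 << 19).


4077924663 | (1 << 19) = 4077924663 | 524288 = 4078448951

4078448951


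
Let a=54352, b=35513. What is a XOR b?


54352 ^ 35513 = 24297

24297


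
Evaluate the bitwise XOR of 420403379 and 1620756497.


0b11001000011101101100010110011 ^ 0b1100000100110101100100000010001 = 0b1111001100101000001000010100010 = 2039746722

2039746722


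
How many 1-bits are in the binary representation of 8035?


0b1111101100011 has 9 set bits

9


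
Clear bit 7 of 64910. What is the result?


64910 & ~(1 << 7) = 64782

64782


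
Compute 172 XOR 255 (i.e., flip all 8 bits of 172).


172 ^ 255 = 83

83


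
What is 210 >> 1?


0b11010010 >> 1 = 0b1101001 = 105

105


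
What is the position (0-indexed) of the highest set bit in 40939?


0b1001111111101011. Highest set bit at position 15

15


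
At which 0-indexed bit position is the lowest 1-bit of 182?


0b10110110. Lowest set bit at position 1

1


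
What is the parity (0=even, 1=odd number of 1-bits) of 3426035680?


0b11001100001101010010011111100000 has 15 ones => parity 1

1


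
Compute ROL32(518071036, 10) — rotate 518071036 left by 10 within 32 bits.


Rotate 0b11110111000010010001011111100 left by 10 (32-bit) = 0b10000100100010111111000001111011 = 2223763579

2223763579


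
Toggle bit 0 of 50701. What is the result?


50701 ^ (1 << 0) = 50701 ^ 1 = 50700

50700


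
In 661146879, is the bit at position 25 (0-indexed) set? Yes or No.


0b100111011010000100110011111111, bit 25 = 1. Yes

Yes


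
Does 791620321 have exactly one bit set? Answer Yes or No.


0b101111001011110010101011100001. Multiple bits set => No

No


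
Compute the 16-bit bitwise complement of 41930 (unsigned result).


~0b1010001111001010 = 0b101110000110101 = 23605 (16-bit unsigned)

23605


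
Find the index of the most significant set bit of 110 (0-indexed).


0b1101110. Highest set bit at position 6

6


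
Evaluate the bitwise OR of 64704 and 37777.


0b1111110011000000 | 0b1001001110010001 = 0b1111111111010001 = 65489

65489


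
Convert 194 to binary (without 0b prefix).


194 = 11000010 in binary

11000010


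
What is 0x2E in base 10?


2E hex = 46 decimal

46


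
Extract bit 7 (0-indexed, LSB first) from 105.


0b1101001, position 7 = 0

0


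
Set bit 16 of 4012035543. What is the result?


4012035543 | (1 << 16) = 4012035543 | 65536 = 4012101079

4012101079


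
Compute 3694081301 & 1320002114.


0b11011100001011110011010100010101 & 0b1001110101011011010001001000010 = 0b1001100001011010010000000000000 = 1278025728

1278025728


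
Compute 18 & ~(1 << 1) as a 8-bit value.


18 & ~(1 << 1) = 16

16


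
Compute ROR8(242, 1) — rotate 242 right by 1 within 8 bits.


Rotate 0b11110010 right by 1 (8-bit) = 0b1111001 = 121

121


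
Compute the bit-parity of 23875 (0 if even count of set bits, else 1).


0b101110101000011 has 8 ones => parity 0

0


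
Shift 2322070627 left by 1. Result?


0b10001010011001111111110001100011 << 1 = 0b100010100110011111111100011000110 = 4644141254

4644141254


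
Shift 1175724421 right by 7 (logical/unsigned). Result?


0b1000110000101000010000110000101 >> 7 = 0b100011000010100001000011 = 9185347

9185347


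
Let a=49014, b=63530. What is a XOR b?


49014 ^ 63530 = 18268

18268


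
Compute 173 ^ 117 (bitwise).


0b10101101 ^ 0b1110101 = 0b11011000 = 216

216


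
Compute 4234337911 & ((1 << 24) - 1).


4234337911 & 16777215 = 6479479

6479479


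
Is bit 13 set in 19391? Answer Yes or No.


0b100101110111111, bit 13 = 0. No

No


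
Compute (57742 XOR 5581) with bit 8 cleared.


Step 1: 57742 ^ 5581 = 62531
Step 2: 62531 & ~(1 << 8) = 62531

62531


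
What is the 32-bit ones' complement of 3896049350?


3896049350 ^ 4294967295 = 398917945

398917945


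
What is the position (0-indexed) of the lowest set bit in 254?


0b11111110. Lowest set bit at position 1

1


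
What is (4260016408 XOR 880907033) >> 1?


Step 1: 4260016408 ^ 880907033 = 3379241473
Step 2: 3379241473 >> 1 = 1689620736

1689620736


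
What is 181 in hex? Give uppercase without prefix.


181 = B5 hex

B5


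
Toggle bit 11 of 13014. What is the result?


13014 ^ (1 << 11) = 13014 ^ 2048 = 15062

15062


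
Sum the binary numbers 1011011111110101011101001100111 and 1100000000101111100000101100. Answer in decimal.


1011011111110101011101001100111 + 1100000000101111100000101100 = 1100111111111011011001010010011 = 1744679571

1744679571


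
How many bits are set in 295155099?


0b10001100101111011010110011011 has 17 set bits

17


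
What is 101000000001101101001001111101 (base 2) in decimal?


101000000001101101001001111101 in decimal = 671535741

671535741


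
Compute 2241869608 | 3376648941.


0b10000101101000000011011100101000 | 0b11001001010000111001001011101101 = 0b11001101111000111011011111101101 = 3454253037

3454253037


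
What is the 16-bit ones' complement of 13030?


13030 ^ 65535 = 52505

52505


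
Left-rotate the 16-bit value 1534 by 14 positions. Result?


Rotate 0b10111111110 left by 14 (16-bit) = 0b1000000101111111 = 33151

33151


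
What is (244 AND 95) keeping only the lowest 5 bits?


Step 1: 244 & 95 = 84
Step 2: 84 & 31 = 20

20


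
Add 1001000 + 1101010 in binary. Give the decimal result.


1001000 + 1101010 = 10110010 = 178

178


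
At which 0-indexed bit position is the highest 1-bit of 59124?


0b1110011011110100. Highest set bit at position 15

15


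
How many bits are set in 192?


0b11000000 has 2 set bits

2


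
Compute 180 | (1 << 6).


180 | (1 << 6) = 180 | 64 = 244

244


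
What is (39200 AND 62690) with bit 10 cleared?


Step 1: 39200 & 62690 = 36896
Step 2: 36896 & ~(1 << 10) = 36896

36896


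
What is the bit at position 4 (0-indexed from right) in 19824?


0b100110101110000, position 4 = 1

1


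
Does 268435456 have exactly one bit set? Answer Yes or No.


0b10000000000000000000000000000. Only one bit set => Yes

Yes


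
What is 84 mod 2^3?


84 & 7 = 4

4


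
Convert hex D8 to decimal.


D8 hex = 216 decimal

216


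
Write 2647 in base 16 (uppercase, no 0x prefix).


2647 = A57 hex

A57


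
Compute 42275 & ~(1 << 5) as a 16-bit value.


42275 & ~(1 << 5) = 42243

42243


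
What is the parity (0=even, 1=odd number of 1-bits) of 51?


0b110011 has 4 ones => parity 0

0


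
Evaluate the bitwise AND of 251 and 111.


0b11111011 & 0b1101111 = 0b1101011 = 107

107


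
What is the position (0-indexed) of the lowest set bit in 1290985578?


0b1001100111100101110000001101010. Lowest set bit at position 1

1


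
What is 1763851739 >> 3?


0b1101001001000100011110111011011 >> 3 = 0b1101001001000100011110111011 = 220481467

220481467


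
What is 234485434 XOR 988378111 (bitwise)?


0b1101111110011111011010111010 ^ 0b111010111010010111001111111111 = 0b110111000100001000010101000101 = 923829573

923829573


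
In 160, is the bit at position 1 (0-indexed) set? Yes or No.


0b10100000, bit 1 = 0. No

No


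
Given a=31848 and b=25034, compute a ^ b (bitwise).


31848 ^ 25034 = 7586

7586


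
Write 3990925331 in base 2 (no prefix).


3990925331 = 11101101111000001011000000010011 in binary

11101101111000001011000000010011


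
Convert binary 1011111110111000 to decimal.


1011111110111000 in decimal = 49080

49080


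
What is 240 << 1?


0b11110000 << 1 = 0b111100000 = 480

480


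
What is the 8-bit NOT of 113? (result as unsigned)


~0b1110001 = 0b10001110 = 142 (8-bit unsigned)

142


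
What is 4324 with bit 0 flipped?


4324 ^ (1 << 0) = 4324 ^ 1 = 4325

4325


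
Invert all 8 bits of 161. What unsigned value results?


161 ^ 255 = 94

94


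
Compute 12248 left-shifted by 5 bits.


0b10111111011000 << 5 = 0b1011111101100000000 = 391936

391936


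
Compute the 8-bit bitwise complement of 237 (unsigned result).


~0b11101101 = 0b10010 = 18 (8-bit unsigned)

18


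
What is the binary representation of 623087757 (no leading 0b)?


623087757 = 100101001000111001000010001101 in binary

100101001000111001000010001101


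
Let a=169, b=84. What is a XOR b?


169 ^ 84 = 253

253


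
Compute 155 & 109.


0b10011011 & 0b1101101 = 0b1001 = 9

9


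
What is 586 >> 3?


0b1001001010 >> 3 = 0b1001001 = 73

73


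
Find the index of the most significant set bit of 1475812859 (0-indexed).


0b1010111111101110001110111111011. Highest set bit at position 30

30


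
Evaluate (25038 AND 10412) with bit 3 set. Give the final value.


Step 1: 25038 & 10412 = 8332
Step 2: 8332 | (1 << 3) = 8332 | 8 = 8332

8332


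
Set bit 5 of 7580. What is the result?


7580 | (1 << 5) = 7580 | 32 = 7612

7612


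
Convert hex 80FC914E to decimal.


80FC914E hex = 2164035918 decimal

2164035918


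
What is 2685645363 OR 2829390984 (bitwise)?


0b10100000000100111011001000110011 | 0b10101000101001010001010010001000 = 0b10101000101101111011011010111011 = 2830612155

2830612155


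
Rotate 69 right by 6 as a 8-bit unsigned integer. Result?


Rotate 0b1000101 right by 6 (8-bit) = 0b10101 = 21

21


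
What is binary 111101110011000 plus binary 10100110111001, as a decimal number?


111101110011000 + 10100110111001 = 1010010101010001 = 42321

42321


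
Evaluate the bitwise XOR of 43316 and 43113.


0b1010100100110100 ^ 0b1010100001101001 = 0b101011101 = 349

349


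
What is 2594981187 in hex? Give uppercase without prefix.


2594981187 = 9AAC4543 hex

9AAC4543


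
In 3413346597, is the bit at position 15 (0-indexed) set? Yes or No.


0b11001011011100111000100100100101, bit 15 = 1. Yes

Yes


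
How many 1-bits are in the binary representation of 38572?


0b1001011010101100 has 8 set bits

8


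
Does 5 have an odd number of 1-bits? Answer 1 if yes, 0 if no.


0b101 has 2 ones => parity 0

0


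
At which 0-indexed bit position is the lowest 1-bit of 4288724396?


0b11111111101000001011110110101100. Lowest set bit at position 2

2


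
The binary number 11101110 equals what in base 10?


11101110 in decimal = 238

238


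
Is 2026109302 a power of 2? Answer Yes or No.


0b1111000110000111111100101110110. Multiple bits set => No

No


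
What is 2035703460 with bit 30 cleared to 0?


2035703460 & ~(1 << 30) = 961961636

961961636


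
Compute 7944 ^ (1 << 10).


7944 ^ (1 << 10) = 7944 ^ 1024 = 6920

6920


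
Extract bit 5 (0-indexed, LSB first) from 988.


0b1111011100, position 5 = 0

0


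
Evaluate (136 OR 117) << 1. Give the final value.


Step 1: 136 | 117 = 253
Step 2: 253 << 1 = 506

506


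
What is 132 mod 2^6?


132 & 63 = 4

4


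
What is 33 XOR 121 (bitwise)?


0b100001 ^ 0b1111001 = 0b1011000 = 88

88


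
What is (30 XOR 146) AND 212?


Step 1: 30 ^ 146 = 140
Step 2: 140 & 212 = 132

132


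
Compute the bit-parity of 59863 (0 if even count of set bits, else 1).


0b1110100111010111 has 11 ones => parity 1

1


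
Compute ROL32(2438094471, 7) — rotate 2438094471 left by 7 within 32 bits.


Rotate 0b10010001010100100101111010000111 left by 7 (32-bit) = 0b10101001001011110100001111001000 = 2838447048

2838447048


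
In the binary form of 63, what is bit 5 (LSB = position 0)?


0b111111, position 5 = 1

1


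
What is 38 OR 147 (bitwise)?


0b100110 | 0b10010011 = 0b10110111 = 183

183


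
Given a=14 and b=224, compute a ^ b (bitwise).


14 ^ 224 = 238

238


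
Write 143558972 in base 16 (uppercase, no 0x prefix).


143558972 = 88E893C hex

88E893C


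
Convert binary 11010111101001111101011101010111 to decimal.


11010111101001111101011101010111 in decimal = 3618101079

3618101079


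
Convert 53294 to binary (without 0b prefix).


53294 = 1101000000101110 in binary

1101000000101110


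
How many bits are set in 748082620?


0b101100100101101101010110111100 has 17 set bits

17


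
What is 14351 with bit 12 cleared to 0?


14351 & ~(1 << 12) = 10255

10255


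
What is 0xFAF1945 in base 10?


FAF1945 hex = 263133509 decimal

263133509


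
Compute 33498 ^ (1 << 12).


33498 ^ (1 << 12) = 33498 ^ 4096 = 37594

37594


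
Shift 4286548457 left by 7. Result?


0b11111111011111111000100111101001 << 7 = 0b111111110111111110001001111010010000000 = 548678202496

548678202496


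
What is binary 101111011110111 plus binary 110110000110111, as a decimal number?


101111011110111 + 110110000110111 = 1100101100101110 = 52014

52014


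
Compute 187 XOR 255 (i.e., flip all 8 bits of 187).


187 ^ 255 = 68

68


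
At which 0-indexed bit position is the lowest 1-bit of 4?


0b100. Lowest set bit at position 2

2


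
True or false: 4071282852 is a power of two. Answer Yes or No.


0b11110010101010101101100010100100. Multiple bits set => No

No


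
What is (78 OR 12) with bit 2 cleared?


Step 1: 78 | 12 = 78
Step 2: 78 & ~(1 << 2) = 74

74


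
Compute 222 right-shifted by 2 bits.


0b11011110 >> 2 = 0b110111 = 55

55


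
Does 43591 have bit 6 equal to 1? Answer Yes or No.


0b1010101001000111, bit 6 = 1. Yes

Yes


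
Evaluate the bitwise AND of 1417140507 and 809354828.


0b1010100011101111101100100011011 & 0b110000001111011100011001001100 = 0b10000001101011100000000001000 = 271958024

271958024


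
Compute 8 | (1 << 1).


8 | (1 << 1) = 8 | 2 = 10

10


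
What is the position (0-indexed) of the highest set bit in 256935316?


0b1111010100001000010110010100. Highest set bit at position 27

27


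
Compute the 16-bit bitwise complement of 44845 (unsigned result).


~0b1010111100101101 = 0b101000011010010 = 20690 (16-bit unsigned)

20690


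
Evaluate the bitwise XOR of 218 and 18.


0b11011010 ^ 0b10010 = 0b11001000 = 200

200


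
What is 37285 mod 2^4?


37285 & 15 = 5

5


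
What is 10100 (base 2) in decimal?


10100 in decimal = 20

20


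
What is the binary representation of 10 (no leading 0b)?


10 = 1010 in binary

1010


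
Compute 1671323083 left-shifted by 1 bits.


0b1100011100111100101110111001011 << 1 = 0b11000111001111001011101110010110 = 3342646166

3342646166


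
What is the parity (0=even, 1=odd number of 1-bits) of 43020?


0b1010100000001100 has 5 ones => parity 1

1


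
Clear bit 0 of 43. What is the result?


43 & ~(1 << 0) = 42

42


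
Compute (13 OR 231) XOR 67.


Step 1: 13 | 231 = 239
Step 2: 239 ^ 67 = 172

172


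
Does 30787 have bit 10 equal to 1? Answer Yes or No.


0b111100001000011, bit 10 = 0. No

No


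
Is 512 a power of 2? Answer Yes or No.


0b1000000000. Only one bit set => Yes

Yes


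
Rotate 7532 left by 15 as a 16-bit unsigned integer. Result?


Rotate 0b1110101101100 left by 15 (16-bit) = 0b111010110110 = 3766

3766


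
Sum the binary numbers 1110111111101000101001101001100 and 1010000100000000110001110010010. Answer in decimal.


1110111111101000101001101001100 + 1010000100000000110001110010010 = 11001000011101001011011011011110 = 3363092190

3363092190


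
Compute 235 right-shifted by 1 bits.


0b11101011 >> 1 = 0b1110101 = 117

117


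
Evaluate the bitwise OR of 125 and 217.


0b1111101 | 0b11011001 = 0b11111101 = 253

253


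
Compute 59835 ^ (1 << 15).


59835 ^ (1 << 15) = 59835 ^ 32768 = 27067

27067


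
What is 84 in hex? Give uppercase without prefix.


84 = 54 hex

54


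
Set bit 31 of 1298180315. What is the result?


1298180315 | (1 << 31) = 1298180315 | 2147483648 = 3445663963

3445663963


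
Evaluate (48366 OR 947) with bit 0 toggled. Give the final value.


Step 1: 48366 | 947 = 49151
Step 2: 49151 ^ (1 << 0) = 49151 ^ 1 = 49150

49150


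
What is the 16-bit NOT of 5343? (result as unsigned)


~0b1010011011111 = 0b1110101100100000 = 60192 (16-bit unsigned)

60192


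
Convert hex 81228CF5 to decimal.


81228CF5 hex = 2166525173 decimal

2166525173


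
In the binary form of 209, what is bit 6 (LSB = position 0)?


0b11010001, position 6 = 1

1


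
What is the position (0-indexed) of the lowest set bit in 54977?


0b1101011011000001. Lowest set bit at position 0

0


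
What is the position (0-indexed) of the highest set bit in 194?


0b11000010. Highest set bit at position 7

7


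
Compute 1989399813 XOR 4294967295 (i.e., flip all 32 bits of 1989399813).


1989399813 ^ 4294967295 = 2305567482

2305567482


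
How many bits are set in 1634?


0b11001100010 has 5 set bits

5


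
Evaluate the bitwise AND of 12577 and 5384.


0b11000100100001 & 0b1010100001000 = 0b1000100000000 = 4352

4352


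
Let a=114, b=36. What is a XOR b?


114 ^ 36 = 86

86


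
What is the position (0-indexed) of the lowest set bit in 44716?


0b1010111010101100. Lowest set bit at position 2

2


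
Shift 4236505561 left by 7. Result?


0b11111100100000111111000111011001 << 7 = 0b111111001000001111110001110110010000000 = 542272711808

542272711808


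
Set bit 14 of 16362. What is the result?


16362 | (1 << 14) = 16362 | 16384 = 32746

32746


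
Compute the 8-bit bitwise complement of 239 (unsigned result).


~0b11101111 = 0b10000 = 16 (8-bit unsigned)

16


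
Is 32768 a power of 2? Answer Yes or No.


0b1000000000000000. Only one bit set => Yes

Yes


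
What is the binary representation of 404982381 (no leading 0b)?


404982381 = 11000001000111000101001101101 in binary

11000001000111000101001101101


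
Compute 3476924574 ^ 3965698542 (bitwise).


0b11001111001111011010100010011110 ^ 0b11101100010111111100000111101110 = 0b100011011000100110100101110000 = 593652080

593652080
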